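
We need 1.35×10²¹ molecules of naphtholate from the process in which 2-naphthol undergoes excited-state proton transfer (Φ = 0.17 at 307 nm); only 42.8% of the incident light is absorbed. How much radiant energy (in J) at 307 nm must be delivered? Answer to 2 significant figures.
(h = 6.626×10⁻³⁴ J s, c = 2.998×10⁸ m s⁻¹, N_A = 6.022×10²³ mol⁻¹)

1.2×10⁴ J

Product: 1.35×10²¹ / 6.022×10²³ = 0.002242 mol.
Photons that must be absorbed: 0.002242 / 0.17 = 0.01319 mol.
Incident photons needed: 0.01319 / 0.428 = 0.03082 mol.
Photon energy: hc/λ = 6.471×10⁻¹⁹ J; per mole, 3.897×10⁵ J mol⁻¹.
Energy required: 0.03082 × 3.897×10⁵ = 1.2×10⁴ J.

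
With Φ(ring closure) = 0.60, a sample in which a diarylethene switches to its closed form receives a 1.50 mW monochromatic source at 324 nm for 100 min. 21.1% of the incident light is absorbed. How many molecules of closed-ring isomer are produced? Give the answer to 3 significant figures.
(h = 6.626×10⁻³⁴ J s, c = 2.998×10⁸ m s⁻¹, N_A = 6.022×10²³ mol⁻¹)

Photon energy at 324 nm: hc/λ = (6.626×10⁻³⁴)(2.998×10⁸)/(324×10⁻⁹) = 6.131×10⁻¹⁹ J.
Energy delivered: (1.50 mW)(6000 s) = 9.000 J.
Photons incident: 9.000 / 6.131×10⁻¹⁹ = 1.468×10¹⁹, i.e. 1.468×10¹⁹/6.022×10²³ = 2.438×10⁻⁵ mol.
Photons absorbed: 0.211 × 2.438×10⁻⁵ = 5.144×10⁻⁶ mol.
Product: Φ × n_abs = 0.60 × 5.144×10⁻⁶ = 3.086×10⁻⁶ mol.
As a count: 3.086×10⁻⁶ × 6.022×10²³ = 1.86×10¹⁸.

1.86×10¹⁸ molecules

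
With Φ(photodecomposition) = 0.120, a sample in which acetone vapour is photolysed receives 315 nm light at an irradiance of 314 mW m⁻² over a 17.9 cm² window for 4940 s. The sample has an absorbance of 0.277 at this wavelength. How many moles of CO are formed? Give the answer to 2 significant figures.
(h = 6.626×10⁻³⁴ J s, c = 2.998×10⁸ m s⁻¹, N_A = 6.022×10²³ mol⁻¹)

4.1×10⁻⁷ mol

Photon energy at 315 nm: hc/λ = (6.626×10⁻³⁴)(2.998×10⁸)/(315×10⁻⁹) = 6.306×10⁻¹⁹ J.
Energy delivered: (314 mW m⁻²)(17.9×10⁻⁴ m²)(4940 s) = 2.777 J.
Photons incident: 2.777 / 6.306×10⁻¹⁹ = 4.404×10¹⁸, i.e. 4.404×10¹⁸/6.022×10²³ = 7.313×10⁻⁶ mol.
Fraction absorbed: 1 − 10^(−0.277) = 0.4716.
Photons absorbed: 0.4716 × 7.313×10⁻⁶ = 3.449×10⁻⁶ mol.
Product: Φ × n_abs = 0.120 × 3.449×10⁻⁶ = 4.139×10⁻⁷ mol.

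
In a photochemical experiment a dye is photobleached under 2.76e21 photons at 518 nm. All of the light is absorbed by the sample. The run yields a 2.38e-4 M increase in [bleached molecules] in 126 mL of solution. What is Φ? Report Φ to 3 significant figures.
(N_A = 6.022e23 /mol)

Product: (2.38e-4 M)(0.126 L) = 2.999e-5 mol.
Moles of photons: 2.76e21 / 6.022e23 = 0.004583 mol.
Φ = 2.999e-5 mol / 0.004583 mol photons = 0.00654.

Φ = 0.00654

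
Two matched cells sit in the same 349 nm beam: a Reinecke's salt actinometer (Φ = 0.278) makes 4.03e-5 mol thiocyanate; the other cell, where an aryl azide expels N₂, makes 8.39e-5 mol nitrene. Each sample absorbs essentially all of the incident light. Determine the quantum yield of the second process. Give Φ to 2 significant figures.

Photons absorbed by the actinometer: 4.03e-5 / 0.278 = 1.450e-4 mol.
Φ(unknown) = 8.39e-5 / 1.450e-4 = 0.58.

Φ = 0.58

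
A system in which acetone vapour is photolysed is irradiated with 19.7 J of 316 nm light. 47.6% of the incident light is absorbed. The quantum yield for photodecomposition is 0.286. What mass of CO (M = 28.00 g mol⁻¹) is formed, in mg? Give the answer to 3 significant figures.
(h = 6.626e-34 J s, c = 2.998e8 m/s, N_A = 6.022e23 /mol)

0.198 mg

Photon energy at 316 nm: hc/λ = (6.626e-34)(2.998e8)/(316e-9) = 6.286e-19 J.
Photons incident: 19.7 / 6.286e-19 = 3.134e19, i.e. 3.134e19/6.022e23 = 5.204e-5 mol.
Photons absorbed: 0.476 × 5.204e-5 = 2.477e-5 mol.
Product: Φ × n_abs = 0.286 × 2.477e-5 = 7.084e-6 mol.
Mass: 7.084e-6 × 28.00 = 1.984e-4 g = 0.198 mg.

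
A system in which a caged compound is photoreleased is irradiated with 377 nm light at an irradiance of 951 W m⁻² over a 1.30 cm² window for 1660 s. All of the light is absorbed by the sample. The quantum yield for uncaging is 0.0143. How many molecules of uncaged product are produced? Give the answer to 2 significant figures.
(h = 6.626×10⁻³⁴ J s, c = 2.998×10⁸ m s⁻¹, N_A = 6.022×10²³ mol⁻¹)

5.6×10¹⁸ molecules

Photon energy at 377 nm: hc/λ = (6.626×10⁻³⁴)(2.998×10⁸)/(377×10⁻⁹) = 5.269×10⁻¹⁹ J.
Energy delivered: (951 W m⁻²)(1.30×10⁻⁴ m²)(1660 s) = 205.2 J.
Photons incident: 205.2 / 5.269×10⁻¹⁹ = 3.894×10²⁰, i.e. 3.894×10²⁰/6.022×10²³ = 6.466×10⁻⁴ mol.
Product: Φ × n_abs = 0.0143 × 6.466×10⁻⁴ = 9.246×10⁻⁶ mol.
As a count: 9.246×10⁻⁶ × 6.022×10²³ = 5.6×10¹⁸.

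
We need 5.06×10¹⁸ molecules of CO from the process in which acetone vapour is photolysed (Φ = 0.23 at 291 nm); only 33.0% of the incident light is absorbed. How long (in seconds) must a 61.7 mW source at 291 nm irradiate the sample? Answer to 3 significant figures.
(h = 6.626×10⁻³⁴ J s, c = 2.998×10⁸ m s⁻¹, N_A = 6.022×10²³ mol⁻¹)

Product: 5.06×10¹⁸ / 6.022×10²³ = 8.403×10⁻⁶ mol.
Photons that must be absorbed: 8.403×10⁻⁶ / 0.23 = 3.653×10⁻⁵ mol.
Incident photons needed: 3.653×10⁻⁵ / 0.330 = 1.107×10⁻⁴ mol.
Photon energy: hc/λ = 6.826×10⁻¹⁹ J; per mole, 4.111×10⁵ J mol⁻¹.
Energy required: 1.107×10⁻⁴ × 4.111×10⁵ = 45.51 J.
Time: 45.51 J / 0.0617 W = 738 s.

t ≈ 738 s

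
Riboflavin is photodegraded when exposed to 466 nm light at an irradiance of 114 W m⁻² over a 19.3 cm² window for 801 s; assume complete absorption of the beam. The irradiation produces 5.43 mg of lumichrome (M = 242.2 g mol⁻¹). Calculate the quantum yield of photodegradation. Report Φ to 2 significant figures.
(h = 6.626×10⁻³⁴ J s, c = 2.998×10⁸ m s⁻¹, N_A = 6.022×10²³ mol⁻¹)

Product: 5.43 mg / 242.2 g mol⁻¹ = 2.242×10⁻⁵ mol.
Photon energy at 466 nm: hc/λ = (6.626×10⁻³⁴)(2.998×10⁸)/(466×10⁻⁹) = 4.263×10⁻¹⁹ J.
Energy delivered: (114 W m⁻²)(19.3×10⁻⁴ m²)(801 s) = 176.2 J.
Photons incident: 176.2 / 4.263×10⁻¹⁹ = 4.133×10²⁰, i.e. 4.133×10²⁰/6.022×10²³ = 6.863×10⁻⁴ mol.
Φ = 2.242×10⁻⁵ mol / 6.863×10⁻⁴ mol photons = 0.033.

Φ = 0.033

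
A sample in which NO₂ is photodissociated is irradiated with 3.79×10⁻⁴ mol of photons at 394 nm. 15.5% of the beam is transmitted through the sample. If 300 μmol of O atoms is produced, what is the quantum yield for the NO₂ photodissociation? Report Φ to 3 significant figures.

Product: 300 μmol = 3.00×10⁻⁴ mol.
Fraction absorbed: 1 − 15.5/100 = 0.8450.
Photons absorbed: 0.8450 × 3.79×10⁻⁴ = 3.203×10⁻⁴ mol.
Φ = 3.00×10⁻⁴ mol / 3.203×10⁻⁴ mol photons = 0.937.

Φ = 0.937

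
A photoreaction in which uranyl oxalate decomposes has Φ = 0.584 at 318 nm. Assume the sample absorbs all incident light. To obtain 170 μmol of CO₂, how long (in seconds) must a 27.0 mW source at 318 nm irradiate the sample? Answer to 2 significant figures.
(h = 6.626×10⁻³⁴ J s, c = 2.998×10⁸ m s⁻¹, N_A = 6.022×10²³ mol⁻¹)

Product: 170 μmol = 1.70×10⁻⁴ mol.
Photons that must be absorbed: 1.70×10⁻⁴ / 0.584 = 2.911×10⁻⁴ mol.
Photon energy: hc/λ = 6.247×10⁻¹⁹ J; per mole, 3.762×10⁵ J mol⁻¹.
Energy required: 2.911×10⁻⁴ × 3.762×10⁵ = 109.5 J.
Time: 109.5 J / 0.027 W = 4100 s.

t ≈ 4100 s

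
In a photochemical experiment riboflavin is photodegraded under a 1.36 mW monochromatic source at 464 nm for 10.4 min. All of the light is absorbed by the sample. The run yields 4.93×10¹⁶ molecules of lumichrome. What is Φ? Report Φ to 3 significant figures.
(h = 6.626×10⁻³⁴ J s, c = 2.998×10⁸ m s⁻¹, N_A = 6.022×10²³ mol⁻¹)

Product: 4.93×10¹⁶ / 6.022×10²³ = 8.187×10⁻⁸ mol.
Photon energy at 464 nm: hc/λ = (6.626×10⁻³⁴)(2.998×10⁸)/(464×10⁻⁹) = 4.281×10⁻¹⁹ J.
Energy delivered: (1.36 mW)(624 s) = 0.8486 J.
Photons incident: 0.8486 / 4.281×10⁻¹⁹ = 1.982×10¹⁸, i.e. 1.982×10¹⁸/6.022×10²³ = 3.291×10⁻⁶ mol.
Φ = 8.187×10⁻⁸ mol / 3.291×10⁻⁶ mol photons = 0.0249.

Φ = 0.0249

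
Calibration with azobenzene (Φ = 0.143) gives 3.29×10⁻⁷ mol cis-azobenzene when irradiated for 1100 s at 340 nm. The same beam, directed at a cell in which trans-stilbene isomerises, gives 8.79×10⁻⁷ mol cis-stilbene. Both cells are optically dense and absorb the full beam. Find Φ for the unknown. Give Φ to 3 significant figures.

Φ = 0.382

Photons absorbed by the actinometer: 3.29×10⁻⁷ / 0.143 = 2.301×10⁻⁶ mol.
Φ(unknown) = 8.79×10⁻⁷ / 2.301×10⁻⁶ = 0.382.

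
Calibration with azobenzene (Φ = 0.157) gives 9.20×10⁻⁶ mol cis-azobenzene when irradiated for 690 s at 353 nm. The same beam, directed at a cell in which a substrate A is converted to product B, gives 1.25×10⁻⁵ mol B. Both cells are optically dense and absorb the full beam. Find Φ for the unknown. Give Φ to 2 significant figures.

Photons absorbed by the actinometer: 9.20×10⁻⁶ / 0.157 = 5.860×10⁻⁵ mol.
Φ(unknown) = 1.25×10⁻⁵ / 5.860×10⁻⁵ = 0.21.

Φ = 0.21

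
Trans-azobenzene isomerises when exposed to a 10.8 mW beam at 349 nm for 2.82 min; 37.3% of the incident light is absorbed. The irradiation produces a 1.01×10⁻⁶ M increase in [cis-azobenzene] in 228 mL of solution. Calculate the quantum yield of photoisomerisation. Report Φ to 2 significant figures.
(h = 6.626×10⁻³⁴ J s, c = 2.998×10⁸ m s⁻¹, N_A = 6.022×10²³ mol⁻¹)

Φ = 0.12

Product: (1.01×10⁻⁶ M)(0.228 L) = 2.303×10⁻⁷ mol.
Photon energy at 349 nm: hc/λ = (6.626×10⁻³⁴)(2.998×10⁸)/(349×10⁻⁹) = 5.692×10⁻¹⁹ J.
Energy delivered: (10.8 mW)(169.2 s) = 1.827 J.
Photons incident: 1.827 / 5.692×10⁻¹⁹ = 3.210×10¹⁸, i.e. 3.210×10¹⁸/6.022×10²³ = 5.330×10⁻⁶ mol.
Photons absorbed: 0.373 × 5.330×10⁻⁶ = 1.988×10⁻⁶ mol.
Φ = 2.303×10⁻⁷ mol / 1.988×10⁻⁶ mol photons = 0.12.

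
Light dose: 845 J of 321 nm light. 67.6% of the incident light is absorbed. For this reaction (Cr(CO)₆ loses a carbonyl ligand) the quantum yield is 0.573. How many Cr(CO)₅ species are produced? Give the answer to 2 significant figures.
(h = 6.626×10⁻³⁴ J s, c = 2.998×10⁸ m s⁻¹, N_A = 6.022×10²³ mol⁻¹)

5.3×10²⁰ species

Photon energy at 321 nm: hc/λ = (6.626×10⁻³⁴)(2.998×10⁸)/(321×10⁻⁹) = 6.188×10⁻¹⁹ J.
Photons incident: 845 / 6.188×10⁻¹⁹ = 1.366×10²¹, i.e. 1.366×10²¹/6.022×10²³ = 0.002268 mol.
Photons absorbed: 0.676 × 0.002268 = 0.001533 mol.
Product: Φ × n_abs = 0.573 × 0.001533 = 8.784×10⁻⁴ mol.
As a count: 8.784×10⁻⁴ × 6.022×10²³ = 5.3×10²⁰.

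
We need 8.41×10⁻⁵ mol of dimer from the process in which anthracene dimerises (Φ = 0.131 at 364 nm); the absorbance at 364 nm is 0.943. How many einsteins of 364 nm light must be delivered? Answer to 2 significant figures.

7.2×10⁻⁴ einstein

Photons that must be absorbed: 8.41×10⁻⁵ / 0.131 = 6.420×10⁻⁴ mol.
Fraction absorbed: 1 − 10^(−0.943) = 0.8860.
Incident photons needed: 6.420×10⁻⁴ / 0.8860 = 7.246×10⁻⁴ mol.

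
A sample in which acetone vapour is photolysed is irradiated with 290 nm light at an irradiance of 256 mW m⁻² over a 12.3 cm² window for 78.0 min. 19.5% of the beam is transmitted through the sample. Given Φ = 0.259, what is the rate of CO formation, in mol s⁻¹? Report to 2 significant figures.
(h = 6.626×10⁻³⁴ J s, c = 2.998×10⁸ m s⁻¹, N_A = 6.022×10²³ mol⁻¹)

Photon energy at 290 nm: hc/λ = (6.626×10⁻³⁴)(2.998×10⁸)/(290×10⁻⁹) = 6.850×10⁻¹⁹ J.
Energy delivered: (256 mW m⁻²)(12.3×10⁻⁴ m²)(4680 s) = 1.474 J.
Photons incident: 1.474 / 6.850×10⁻¹⁹ = 2.152×10¹⁸, i.e. 2.152×10¹⁸/6.022×10²³ = 3.574×10⁻⁶ mol.
Fraction absorbed: 1 − 19.5/100 = 0.8050.
Photons absorbed: 0.8050 × 3.574×10⁻⁶ = 2.877×10⁻⁶ mol.
Product formed: 0.259 × 2.877×10⁻⁶ = 7.451×10⁻⁷ mol.
Rate: 7.451×10⁻⁷ / 4680 s = 1.6×10⁻¹⁰ mol s⁻¹.

1.6×10⁻¹⁰ mol s⁻¹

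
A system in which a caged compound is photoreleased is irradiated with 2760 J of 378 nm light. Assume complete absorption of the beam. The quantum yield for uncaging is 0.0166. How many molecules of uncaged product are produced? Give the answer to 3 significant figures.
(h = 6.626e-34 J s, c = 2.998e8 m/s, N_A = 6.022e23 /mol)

8.72e19 molecules

Photon energy at 378 nm: hc/λ = (6.626e-34)(2.998e8)/(378e-9) = 5.255e-19 J.
Photons incident: 2760 / 5.255e-19 = 5.252e21, i.e. 5.252e21/6.022e23 = 0.008721 mol.
Product: Φ × n_abs = 0.0166 × 0.008721 = 1.448e-4 mol.
As a count: 1.448e-4 × 6.022e23 = 8.72e19.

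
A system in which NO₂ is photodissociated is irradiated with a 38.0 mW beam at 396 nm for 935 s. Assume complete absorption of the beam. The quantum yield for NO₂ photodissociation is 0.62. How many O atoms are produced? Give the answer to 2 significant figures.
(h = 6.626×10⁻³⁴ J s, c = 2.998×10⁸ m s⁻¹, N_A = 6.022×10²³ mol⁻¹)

Photon energy at 396 nm: hc/λ = (6.626×10⁻³⁴)(2.998×10⁸)/(396×10⁻⁹) = 5.016×10⁻¹⁹ J.
Energy delivered: (38.0 mW)(935 s) = 35.53 J.
Photons incident: 35.53 / 5.016×10⁻¹⁹ = 7.083×10¹⁹, i.e. 7.083×10¹⁹/6.022×10²³ = 1.176×10⁻⁴ mol.
Product: Φ × n_abs = 0.62 × 1.176×10⁻⁴ = 7.291×10⁻⁵ mol.
As a count: 7.291×10⁻⁵ × 6.022×10²³ = 4.4×10¹⁹.

4.4×10¹⁹ atoms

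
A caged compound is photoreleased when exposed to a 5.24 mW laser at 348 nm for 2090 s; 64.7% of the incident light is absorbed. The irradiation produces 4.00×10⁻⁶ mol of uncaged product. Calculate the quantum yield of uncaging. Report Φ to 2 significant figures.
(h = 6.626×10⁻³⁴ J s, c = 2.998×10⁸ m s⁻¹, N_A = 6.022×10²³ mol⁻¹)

Photon energy at 348 nm: hc/λ = (6.626×10⁻³⁴)(2.998×10⁸)/(348×10⁻⁹) = 5.708×10⁻¹⁹ J.
Energy delivered: (5.24 mW)(2090 s) = 10.95 J.
Photons incident: 10.95 / 5.708×10⁻¹⁹ = 1.918×10¹⁹, i.e. 1.918×10¹⁹/6.022×10²³ = 3.185×10⁻⁵ mol.
Photons absorbed: 0.647 × 3.185×10⁻⁵ = 2.061×10⁻⁵ mol.
Φ = 4.00×10⁻⁶ mol / 2.061×10⁻⁵ mol photons = 0.19.

Φ = 0.19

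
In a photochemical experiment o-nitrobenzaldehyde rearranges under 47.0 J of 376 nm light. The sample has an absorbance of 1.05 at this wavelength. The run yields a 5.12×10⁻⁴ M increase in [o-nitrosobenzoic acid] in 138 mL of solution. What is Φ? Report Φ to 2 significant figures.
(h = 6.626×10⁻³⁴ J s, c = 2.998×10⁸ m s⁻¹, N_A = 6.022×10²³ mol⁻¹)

Product: (5.12×10⁻⁴ M)(0.138 L) = 7.066×10⁻⁵ mol.
Photon energy at 376 nm: hc/λ = (6.626×10⁻³⁴)(2.998×10⁸)/(376×10⁻⁹) = 5.283×10⁻¹⁹ J.
Photons incident: 47.0 / 5.283×10⁻¹⁹ = 8.896×10¹⁹, i.e. 8.896×10¹⁹/6.022×10²³ = 1.477×10⁻⁴ mol.
Fraction absorbed: 1 − 10^(−1.05) = 0.9109.
Photons absorbed: 0.9109 × 1.477×10⁻⁴ = 1.345×10⁻⁴ mol.
Φ = 7.066×10⁻⁵ mol / 1.345×10⁻⁴ mol photons = 0.53.

Φ = 0.53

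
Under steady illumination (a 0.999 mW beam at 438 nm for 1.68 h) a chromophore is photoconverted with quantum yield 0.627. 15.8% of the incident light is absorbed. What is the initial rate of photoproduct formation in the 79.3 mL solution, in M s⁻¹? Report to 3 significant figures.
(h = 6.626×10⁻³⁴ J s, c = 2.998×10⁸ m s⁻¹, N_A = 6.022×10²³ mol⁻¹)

Photon energy at 438 nm: hc/λ = (6.626×10⁻³⁴)(2.998×10⁸)/(438×10⁻⁹) = 4.535×10⁻¹⁹ J.
Energy delivered: (0.999 mW)(6048 s) = 6.042 J.
Photons incident: 6.042 / 4.535×10⁻¹⁹ = 1.332×10¹⁹, i.e. 1.332×10¹⁹/6.022×10²³ = 2.212×10⁻⁵ mol.
Photons absorbed: 0.158 × 2.212×10⁻⁵ = 3.495×10⁻⁶ mol.
Product formed: 0.627 × 3.495×10⁻⁶ = 2.191×10⁻⁶ mol.
Rate: 2.191×10⁻⁶ mol / (6048 s × 0.0793 L) = 4.57×10⁻⁹ M s⁻¹.

4.57×10⁻⁹ M s⁻¹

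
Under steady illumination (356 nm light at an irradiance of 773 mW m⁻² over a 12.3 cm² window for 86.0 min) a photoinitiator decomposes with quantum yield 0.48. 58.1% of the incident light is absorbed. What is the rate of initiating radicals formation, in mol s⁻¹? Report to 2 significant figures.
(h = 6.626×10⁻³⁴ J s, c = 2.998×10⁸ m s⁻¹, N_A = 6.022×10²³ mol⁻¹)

Photon energy at 356 nm: hc/λ = (6.626×10⁻³⁴)(2.998×10⁸)/(356×10⁻⁹) = 5.580×10⁻¹⁹ J.
Energy delivered: (773 mW m⁻²)(12.3×10⁻⁴ m²)(5160 s) = 4.906 J.
Photons incident: 4.906 / 5.580×10⁻¹⁹ = 8.792×10¹⁸, i.e. 8.792×10¹⁸/6.022×10²³ = 1.460×10⁻⁵ mol.
Photons absorbed: 0.581 × 1.460×10⁻⁵ = 8.483×10⁻⁶ mol.
Product formed: 0.48 × 8.483×10⁻⁶ = 4.072×10⁻⁶ mol.
Rate: 4.072×10⁻⁶ / 5160 s = 7.9×10⁻¹⁰ mol s⁻¹.

7.9×10⁻¹⁰ mol s⁻¹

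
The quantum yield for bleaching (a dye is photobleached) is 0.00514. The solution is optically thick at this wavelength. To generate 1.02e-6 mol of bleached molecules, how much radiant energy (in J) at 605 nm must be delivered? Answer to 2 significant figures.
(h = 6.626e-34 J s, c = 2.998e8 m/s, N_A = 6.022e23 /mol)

39 J

Photons that must be absorbed: 1.02e-6 / 0.00514 = 1.984e-4 mol.
Photon energy: hc/λ = 3.283e-19 J; per mole, 1.977e5 J mol⁻¹.
Energy required: 1.984e-4 × 1.977e5 = 39 J.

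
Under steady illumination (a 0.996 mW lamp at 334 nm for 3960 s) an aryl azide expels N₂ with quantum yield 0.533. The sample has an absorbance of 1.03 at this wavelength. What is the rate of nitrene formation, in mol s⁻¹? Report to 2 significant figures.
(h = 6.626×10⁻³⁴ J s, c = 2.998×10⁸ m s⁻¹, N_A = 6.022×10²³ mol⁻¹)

1.3×10⁻⁹ mol s⁻¹

Photon energy at 334 nm: hc/λ = (6.626×10⁻³⁴)(2.998×10⁸)/(334×10⁻⁹) = 5.948×10⁻¹⁹ J.
Energy delivered: (0.996 mW)(3960 s) = 3.944 J.
Photons incident: 3.944 / 5.948×10⁻¹⁹ = 6.631×10¹⁸, i.e. 6.631×10¹⁸/6.022×10²³ = 1.101×10⁻⁵ mol.
Fraction absorbed: 1 − 10^(−1.03) = 0.9067.
Photons absorbed: 0.9067 × 1.101×10⁻⁵ = 9.983×10⁻⁶ mol.
Product formed: 0.533 × 9.983×10⁻⁶ = 5.321×10⁻⁶ mol.
Rate: 5.321×10⁻⁶ / 3960 s = 1.3×10⁻⁹ mol s⁻¹.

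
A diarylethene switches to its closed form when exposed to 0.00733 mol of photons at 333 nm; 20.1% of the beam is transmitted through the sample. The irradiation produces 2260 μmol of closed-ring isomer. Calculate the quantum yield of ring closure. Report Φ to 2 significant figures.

Product: 2260 μmol = 0.00226 mol.
Fraction absorbed: 1 − 20.1/100 = 0.7990.
Photons absorbed: 0.7990 × 0.00733 = 0.005857 mol.
Φ = 0.00226 mol / 0.005857 mol photons = 0.39.

Φ = 0.39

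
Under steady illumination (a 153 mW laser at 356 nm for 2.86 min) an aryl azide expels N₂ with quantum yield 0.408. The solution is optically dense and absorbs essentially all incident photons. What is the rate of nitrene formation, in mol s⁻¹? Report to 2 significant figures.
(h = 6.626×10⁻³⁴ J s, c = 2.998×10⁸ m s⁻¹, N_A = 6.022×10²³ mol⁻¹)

1.9×10⁻⁷ mol s⁻¹

Photon energy at 356 nm: hc/λ = (6.626×10⁻³⁴)(2.998×10⁸)/(356×10⁻⁹) = 5.580×10⁻¹⁹ J.
Energy delivered: (153 mW)(171.6 s) = 26.25 J.
Photons incident: 26.25 / 5.580×10⁻¹⁹ = 4.704×10¹⁹, i.e. 4.704×10¹⁹/6.022×10²³ = 7.811×10⁻⁵ mol.
Product formed: 0.408 × 7.811×10⁻⁵ = 3.187×10⁻⁵ mol.
Rate: 3.187×10⁻⁵ / 171.6 s = 1.9×10⁻⁷ mol s⁻¹.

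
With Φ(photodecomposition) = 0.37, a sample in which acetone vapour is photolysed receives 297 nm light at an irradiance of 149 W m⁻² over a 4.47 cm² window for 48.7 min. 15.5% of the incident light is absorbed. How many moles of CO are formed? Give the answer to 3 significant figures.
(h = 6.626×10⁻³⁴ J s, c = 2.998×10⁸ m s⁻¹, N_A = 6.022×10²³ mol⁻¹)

2.77×10⁻⁵ mol

Photon energy at 297 nm: hc/λ = (6.626×10⁻³⁴)(2.998×10⁸)/(297×10⁻⁹) = 6.688×10⁻¹⁹ J.
Energy delivered: (149 W m⁻²)(4.47×10⁻⁴ m²)(2922 s) = 194.6 J.
Photons incident: 194.6 / 6.688×10⁻¹⁹ = 2.910×10²⁰, i.e. 2.910×10²⁰/6.022×10²³ = 4.832×10⁻⁴ mol.
Photons absorbed: 0.155 × 4.832×10⁻⁴ = 7.490×10⁻⁵ mol.
Product: Φ × n_abs = 0.37 × 7.490×10⁻⁵ = 2.771×10⁻⁵ mol.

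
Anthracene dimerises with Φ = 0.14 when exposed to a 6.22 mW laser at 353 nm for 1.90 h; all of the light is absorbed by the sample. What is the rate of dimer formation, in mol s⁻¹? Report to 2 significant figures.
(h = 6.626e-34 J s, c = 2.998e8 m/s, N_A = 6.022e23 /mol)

2.6e-9 mol s⁻¹

Photon energy at 353 nm: hc/λ = (6.626e-34)(2.998e8)/(353e-9) = 5.627e-19 J.
Energy delivered: (6.22 mW)(6840 s) = 42.54 J.
Photons incident: 42.54 / 5.627e-19 = 7.560e19, i.e. 7.560e19/6.022e23 = 1.255e-4 mol.
Product formed: 0.14 × 1.255e-4 = 1.757e-5 mol.
Rate: 1.757e-5 / 6840 s = 2.6e-9 mol s⁻¹.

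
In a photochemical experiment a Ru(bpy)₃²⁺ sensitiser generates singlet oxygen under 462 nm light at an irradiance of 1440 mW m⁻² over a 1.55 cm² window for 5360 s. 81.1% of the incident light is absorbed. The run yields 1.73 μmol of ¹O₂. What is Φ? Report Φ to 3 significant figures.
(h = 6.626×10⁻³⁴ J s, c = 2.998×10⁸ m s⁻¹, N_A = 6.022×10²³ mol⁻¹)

Φ = 0.462

Product: 1.73 μmol = 1.73×10⁻⁶ mol.
Photon energy at 462 nm: hc/λ = (6.626×10⁻³⁴)(2.998×10⁸)/(462×10⁻⁹) = 4.300×10⁻¹⁹ J.
Energy delivered: (1440 mW m⁻²)(1.55×10⁻⁴ m²)(5360 s) = 1.196 J.
Photons incident: 1.196 / 4.300×10⁻¹⁹ = 2.781×10¹⁸, i.e. 2.781×10¹⁸/6.022×10²³ = 4.618×10⁻⁶ mol.
Photons absorbed: 0.811 × 4.618×10⁻⁶ = 3.745×10⁻⁶ mol.
Φ = 1.73×10⁻⁶ mol / 3.745×10⁻⁶ mol photons = 0.462.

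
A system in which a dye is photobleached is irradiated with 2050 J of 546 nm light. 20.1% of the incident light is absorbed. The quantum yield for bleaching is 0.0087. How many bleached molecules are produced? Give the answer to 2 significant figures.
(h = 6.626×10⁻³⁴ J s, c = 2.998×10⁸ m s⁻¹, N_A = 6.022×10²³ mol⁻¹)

9.9×10¹⁸ bleached molecules

Photon energy at 546 nm: hc/λ = (6.626×10⁻³⁴)(2.998×10⁸)/(546×10⁻⁹) = 3.638×10⁻¹⁹ J.
Photons incident: 2050 / 3.638×10⁻¹⁹ = 5.635×10²¹, i.e. 5.635×10²¹/6.022×10²³ = 0.009357 mol.
Photons absorbed: 0.201 × 0.009357 = 0.001881 mol.
Product: Φ × n_abs = 0.0087 × 0.001881 = 1.636×10⁻⁵ mol.
As a count: 1.636×10⁻⁵ × 6.022×10²³ = 9.9×10¹⁸.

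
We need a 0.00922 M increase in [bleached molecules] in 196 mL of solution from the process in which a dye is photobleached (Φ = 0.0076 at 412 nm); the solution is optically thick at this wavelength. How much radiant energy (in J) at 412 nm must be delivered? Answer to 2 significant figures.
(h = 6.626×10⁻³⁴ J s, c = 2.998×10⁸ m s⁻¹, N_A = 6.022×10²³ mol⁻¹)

6.9×10⁴ J

Product: (0.00922 M)(0.196 L) = 0.001807 mol.
Photons that must be absorbed: 0.001807 / 0.0076 = 0.2378 mol.
Photon energy: hc/λ = 4.822×10⁻¹⁹ J; per mole, 2.904×10⁵ J mol⁻¹.
Energy required: 0.2378 × 2.904×10⁵ = 6.9×10⁴ J.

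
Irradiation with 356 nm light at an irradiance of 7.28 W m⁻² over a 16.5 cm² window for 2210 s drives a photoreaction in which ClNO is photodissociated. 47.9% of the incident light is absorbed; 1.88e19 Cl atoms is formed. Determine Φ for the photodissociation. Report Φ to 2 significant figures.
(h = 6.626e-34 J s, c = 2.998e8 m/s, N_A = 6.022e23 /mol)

Product: 1.88e19 / 6.022e23 = 3.122e-5 mol.
Photon energy at 356 nm: hc/λ = (6.626e-34)(2.998e8)/(356e-9) = 5.580e-19 J.
Energy delivered: (7.28 W m⁻²)(16.5e-4 m²)(2210 s) = 26.55 J.
Photons incident: 26.55 / 5.580e-19 = 4.758e19, i.e. 4.758e19/6.022e23 = 7.901e-5 mol.
Photons absorbed: 0.479 × 7.901e-5 = 3.785e-5 mol.
Φ = 3.122e-5 mol / 3.785e-5 mol photons = 0.82.

Φ = 0.82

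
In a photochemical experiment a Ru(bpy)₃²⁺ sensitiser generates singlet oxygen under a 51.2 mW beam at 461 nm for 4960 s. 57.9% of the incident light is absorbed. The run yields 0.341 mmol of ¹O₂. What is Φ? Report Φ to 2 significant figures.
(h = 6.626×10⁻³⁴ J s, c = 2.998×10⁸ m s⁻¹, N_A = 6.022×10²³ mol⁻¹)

Product: 0.341 mmol = 3.41×10⁻⁴ mol.
Photon energy at 461 nm: hc/λ = (6.626×10⁻³⁴)(2.998×10⁸)/(461×10⁻⁹) = 4.309×10⁻¹⁹ J.
Energy delivered: (51.2 mW)(4960 s) = 254.0 J.
Photons incident: 254.0 / 4.309×10⁻¹⁹ = 5.895×10²⁰, i.e. 5.895×10²⁰/6.022×10²³ = 9.789×10⁻⁴ mol.
Photons absorbed: 0.579 × 9.789×10⁻⁴ = 5.668×10⁻⁴ mol.
Φ = 3.41×10⁻⁴ mol / 5.668×10⁻⁴ mol photons = 0.60.

Φ = 0.60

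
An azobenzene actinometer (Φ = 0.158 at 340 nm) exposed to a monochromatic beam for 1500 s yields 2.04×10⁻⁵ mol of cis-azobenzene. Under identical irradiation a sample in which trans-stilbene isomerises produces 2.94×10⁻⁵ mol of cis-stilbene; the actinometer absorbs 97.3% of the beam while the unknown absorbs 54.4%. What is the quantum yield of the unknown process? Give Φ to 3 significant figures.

Φ = 0.407

Photons absorbed by the actinometer: 2.04×10⁻⁵ / 0.158 = 1.291×10⁻⁴ mol.
Incident flux: 1.291×10⁻⁴ / 0.973 = 1.327×10⁻⁴ einstein.
Absorbed by unknown: 0.544 × 1.327×10⁻⁴ = 7.219×10⁻⁵ mol.
Φ(unknown) = 2.94×10⁻⁵ / 7.219×10⁻⁵ = 0.407.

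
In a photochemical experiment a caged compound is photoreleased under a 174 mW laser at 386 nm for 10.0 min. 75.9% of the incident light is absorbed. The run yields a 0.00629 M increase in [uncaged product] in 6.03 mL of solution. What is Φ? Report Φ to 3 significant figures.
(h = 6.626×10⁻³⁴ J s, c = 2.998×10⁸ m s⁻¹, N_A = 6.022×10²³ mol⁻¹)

Product: (0.00629 M)(0.00603 L) = 3.793×10⁻⁵ mol.
Photon energy at 386 nm: hc/λ = (6.626×10⁻³⁴)(2.998×10⁸)/(386×10⁻⁹) = 5.146×10⁻¹⁹ J.
Energy delivered: (174 mW)(600 s) = 104.4 J.
Photons incident: 104.4 / 5.146×10⁻¹⁹ = 2.029×10²⁰, i.e. 2.029×10²⁰/6.022×10²³ = 3.369×10⁻⁴ mol.
Photons absorbed: 0.759 × 3.369×10⁻⁴ = 2.557×10⁻⁴ mol.
Φ = 3.793×10⁻⁵ mol / 2.557×10⁻⁴ mol photons = 0.148.

Φ = 0.148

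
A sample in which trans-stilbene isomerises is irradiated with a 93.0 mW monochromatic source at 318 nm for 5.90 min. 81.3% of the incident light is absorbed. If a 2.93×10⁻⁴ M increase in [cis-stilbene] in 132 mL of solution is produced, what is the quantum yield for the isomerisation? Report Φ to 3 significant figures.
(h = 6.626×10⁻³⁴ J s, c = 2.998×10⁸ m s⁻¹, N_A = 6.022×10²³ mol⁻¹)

Product: (2.93×10⁻⁴ M)(0.132 L) = 3.868×10⁻⁵ mol.
Photon energy at 318 nm: hc/λ = (6.626×10⁻³⁴)(2.998×10⁸)/(318×10⁻⁹) = 6.247×10⁻¹⁹ J.
Energy delivered: (93.0 mW)(354 s) = 32.92 J.
Photons incident: 32.92 / 6.247×10⁻¹⁹ = 5.270×10¹⁹, i.e. 5.270×10¹⁹/6.022×10²³ = 8.751×10⁻⁵ mol.
Photons absorbed: 0.813 × 8.751×10⁻⁵ = 7.115×10⁻⁵ mol.
Φ = 3.868×10⁻⁵ mol / 7.115×10⁻⁵ mol photons = 0.544.

Φ = 0.544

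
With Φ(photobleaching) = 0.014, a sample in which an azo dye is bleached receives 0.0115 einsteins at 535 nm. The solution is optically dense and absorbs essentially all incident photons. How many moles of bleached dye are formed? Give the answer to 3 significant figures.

Product: Φ × n_abs = 0.014 × 0.0115 = 1.610×10⁻⁴ mol.

1.61×10⁻⁴ mol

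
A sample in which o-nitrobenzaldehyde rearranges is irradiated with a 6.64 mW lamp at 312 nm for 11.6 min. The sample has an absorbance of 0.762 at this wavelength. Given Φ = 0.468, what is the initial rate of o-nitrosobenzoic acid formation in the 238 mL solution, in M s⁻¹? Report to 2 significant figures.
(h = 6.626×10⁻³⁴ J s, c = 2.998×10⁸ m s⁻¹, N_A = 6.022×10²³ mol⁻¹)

Photon energy at 312 nm: hc/λ = (6.626×10⁻³⁴)(2.998×10⁸)/(312×10⁻⁹) = 6.367×10⁻¹⁹ J.
Energy delivered: (6.64 mW)(696 s) = 4.621 J.
Photons incident: 4.621 / 6.367×10⁻¹⁹ = 7.258×10¹⁸, i.e. 7.258×10¹⁸/6.022×10²³ = 1.205×10⁻⁵ mol.
Fraction absorbed: 1 − 10^(−0.762) = 0.8270.
Photons absorbed: 0.8270 × 1.205×10⁻⁵ = 9.965×10⁻⁶ mol.
Product formed: 0.468 × 9.965×10⁻⁶ = 4.664×10⁻⁶ mol.
Rate: 4.664×10⁻⁶ mol / (696 s × 0.238 L) = 2.8×10⁻⁸ M s⁻¹.

2.8×10⁻⁸ M s⁻¹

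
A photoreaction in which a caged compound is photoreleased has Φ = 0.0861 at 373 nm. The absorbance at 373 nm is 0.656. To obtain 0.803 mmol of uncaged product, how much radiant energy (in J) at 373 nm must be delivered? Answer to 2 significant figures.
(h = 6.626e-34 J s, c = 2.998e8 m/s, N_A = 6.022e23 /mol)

3800 J

Product: 0.803 mmol = 8.03e-4 mol.
Photons that must be absorbed: 8.03e-4 / 0.0861 = 0.009326 mol.
Fraction absorbed: 1 − 10^(−0.656) = 0.7792.
Incident photons needed: 0.009326 / 0.7792 = 0.01197 mol.
Photon energy: hc/λ = 5.326e-19 J; per mole, 3.207e5 J mol⁻¹.
Energy required: 0.01197 × 3.207e5 = 3800 J.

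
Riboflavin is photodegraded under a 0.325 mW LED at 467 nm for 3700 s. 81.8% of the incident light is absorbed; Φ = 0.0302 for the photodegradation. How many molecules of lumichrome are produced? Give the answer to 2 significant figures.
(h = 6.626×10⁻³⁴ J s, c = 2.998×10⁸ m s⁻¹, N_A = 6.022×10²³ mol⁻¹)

Photon energy at 467 nm: hc/λ = (6.626×10⁻³⁴)(2.998×10⁸)/(467×10⁻⁹) = 4.254×10⁻¹⁹ J.
Energy delivered: (0.325 mW)(3700 s) = 1.203 J.
Photons incident: 1.203 / 4.254×10⁻¹⁹ = 2.828×10¹⁸, i.e. 2.828×10¹⁸/6.022×10²³ = 4.696×10⁻⁶ mol.
Photons absorbed: 0.818 × 4.696×10⁻⁶ = 3.841×10⁻⁶ mol.
Product: Φ × n_abs = 0.0302 × 3.841×10⁻⁶ = 1.160×10⁻⁷ mol.
As a count: 1.160×10⁻⁷ × 6.022×10²³ = 7.0×10¹⁶.

7.0×10¹⁶ molecules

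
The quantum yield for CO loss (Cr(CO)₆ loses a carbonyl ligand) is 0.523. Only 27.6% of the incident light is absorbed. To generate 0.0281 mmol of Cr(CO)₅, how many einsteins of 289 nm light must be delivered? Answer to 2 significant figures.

1.9×10⁻⁴ einstein

Product: 0.0281 mmol = 2.81×10⁻⁵ mol.
Photons that must be absorbed: 2.81×10⁻⁵ / 0.523 = 5.373×10⁻⁵ mol.
Incident photons needed: 5.373×10⁻⁵ / 0.276 = 1.947×10⁻⁴ mol.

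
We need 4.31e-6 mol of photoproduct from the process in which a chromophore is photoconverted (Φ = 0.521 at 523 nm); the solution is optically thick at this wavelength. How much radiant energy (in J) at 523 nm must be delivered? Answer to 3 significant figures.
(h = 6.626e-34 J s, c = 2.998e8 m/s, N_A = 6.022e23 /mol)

1.89 J

Photons that must be absorbed: 4.31e-6 / 0.521 = 8.273e-6 mol.
Photon energy: hc/λ = 3.798e-19 J; per mole, 2.287e5 J mol⁻¹.
Energy required: 8.273e-6 × 2.287e5 = 1.89 J.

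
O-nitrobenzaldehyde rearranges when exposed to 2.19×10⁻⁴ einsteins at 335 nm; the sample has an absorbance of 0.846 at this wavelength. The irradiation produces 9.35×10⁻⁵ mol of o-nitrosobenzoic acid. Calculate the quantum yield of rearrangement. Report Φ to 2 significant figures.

Φ = 0.50

Fraction absorbed: 1 − 10^(−0.846) = 0.8574.
Photons absorbed: 0.8574 × 2.19×10⁻⁴ = 1.878×10⁻⁴ mol.
Φ = 9.35×10⁻⁵ mol / 1.878×10⁻⁴ mol photons = 0.50.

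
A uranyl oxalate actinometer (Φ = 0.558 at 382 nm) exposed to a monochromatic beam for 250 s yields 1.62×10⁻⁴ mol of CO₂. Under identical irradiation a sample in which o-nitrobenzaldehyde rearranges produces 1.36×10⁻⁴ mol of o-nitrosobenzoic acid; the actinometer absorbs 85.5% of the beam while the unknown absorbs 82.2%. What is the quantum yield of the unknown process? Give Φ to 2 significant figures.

Φ = 0.49

Photons absorbed by the actinometer: 1.62×10⁻⁴ / 0.558 = 2.903×10⁻⁴ mol.
Incident flux: 2.903×10⁻⁴ / 0.855 = 3.395×10⁻⁴ einstein.
Absorbed by unknown: 0.822 × 3.395×10⁻⁴ = 2.791×10⁻⁴ mol.
Φ(unknown) = 1.36×10⁻⁴ / 2.791×10⁻⁴ = 0.49.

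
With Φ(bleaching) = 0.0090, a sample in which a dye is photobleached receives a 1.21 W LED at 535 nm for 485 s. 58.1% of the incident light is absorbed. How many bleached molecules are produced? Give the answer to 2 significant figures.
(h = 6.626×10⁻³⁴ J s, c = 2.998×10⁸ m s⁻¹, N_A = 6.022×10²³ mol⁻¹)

8.3×10¹⁸ bleached molecules

Photon energy at 535 nm: hc/λ = (6.626×10⁻³⁴)(2.998×10⁸)/(535×10⁻⁹) = 3.713×10⁻¹⁹ J.
Energy delivered: (1.21 W)(485 s) = 586.9 J.
Photons incident: 586.9 / 3.713×10⁻¹⁹ = 1.581×10²¹, i.e. 1.581×10²¹/6.022×10²³ = 0.002625 mol.
Photons absorbed: 0.581 × 0.002625 = 0.001525 mol.
Product: Φ × n_abs = 0.0090 × 0.001525 = 1.373×10⁻⁵ mol.
As a count: 1.373×10⁻⁵ × 6.022×10²³ = 8.3×10¹⁸.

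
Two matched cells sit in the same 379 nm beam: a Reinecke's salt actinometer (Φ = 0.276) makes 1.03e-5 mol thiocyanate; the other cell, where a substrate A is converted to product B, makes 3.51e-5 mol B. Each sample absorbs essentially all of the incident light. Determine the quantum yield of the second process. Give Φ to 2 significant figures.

Φ = 0.94

Photons absorbed by the actinometer: 1.03e-5 / 0.276 = 3.732e-5 mol.
Φ(unknown) = 3.51e-5 / 3.732e-5 = 0.94.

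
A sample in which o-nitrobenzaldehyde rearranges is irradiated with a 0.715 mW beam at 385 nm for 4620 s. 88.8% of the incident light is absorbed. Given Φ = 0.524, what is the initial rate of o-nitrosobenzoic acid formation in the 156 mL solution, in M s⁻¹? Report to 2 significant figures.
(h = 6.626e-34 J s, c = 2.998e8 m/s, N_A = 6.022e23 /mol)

Photon energy at 385 nm: hc/λ = (6.626e-34)(2.998e8)/(385e-9) = 5.160e-19 J.
Energy delivered: (0.715 mW)(4620 s) = 3.303 J.
Photons incident: 3.303 / 5.160e-19 = 6.401e18, i.e. 6.401e18/6.022e23 = 1.063e-5 mol.
Photons absorbed: 0.888 × 1.063e-5 = 9.439e-6 mol.
Product formed: 0.524 × 9.439e-6 = 4.946e-6 mol.
Rate: 4.946e-6 mol / (4620 s × 0.156 L) = 6.9e-9 M s⁻¹.

6.9e-9 M s⁻¹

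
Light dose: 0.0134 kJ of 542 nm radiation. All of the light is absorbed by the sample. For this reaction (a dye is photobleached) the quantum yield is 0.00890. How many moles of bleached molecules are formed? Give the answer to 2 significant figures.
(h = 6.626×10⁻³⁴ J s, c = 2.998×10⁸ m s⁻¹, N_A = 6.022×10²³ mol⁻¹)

Photon energy at 542 nm: hc/λ = (6.626×10⁻³⁴)(2.998×10⁸)/(542×10⁻⁹) = 3.665×10⁻¹⁹ J.
Incident energy: 0.0134 kJ = 13.4 J.
Photons incident: 13.4 / 3.665×10⁻¹⁹ = 3.656×10¹⁹, i.e. 3.656×10¹⁹/6.022×10²³ = 6.071×10⁻⁵ mol.
Product: Φ × n_abs = 0.00890 × 6.071×10⁻⁵ = 5.403×10⁻⁷ mol.

5.4×10⁻⁷ mol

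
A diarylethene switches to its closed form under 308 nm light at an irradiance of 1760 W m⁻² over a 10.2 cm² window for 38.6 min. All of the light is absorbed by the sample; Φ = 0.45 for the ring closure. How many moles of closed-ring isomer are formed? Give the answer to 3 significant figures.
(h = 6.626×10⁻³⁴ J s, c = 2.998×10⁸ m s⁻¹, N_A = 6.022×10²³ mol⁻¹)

0.00482 mol

Photon energy at 308 nm: hc/λ = (6.626×10⁻³⁴)(2.998×10⁸)/(308×10⁻⁹) = 6.450×10⁻¹⁹ J.
Energy delivered: (1760 W m⁻²)(10.2×10⁻⁴ m²)(2316 s) = 4158 J.
Photons incident: 4158 / 6.450×10⁻¹⁹ = 6.447×10²¹, i.e. 6.447×10²¹/6.022×10²³ = 0.01071 mol.
Product: Φ × n_abs = 0.45 × 0.01071 = 0.004820 mol.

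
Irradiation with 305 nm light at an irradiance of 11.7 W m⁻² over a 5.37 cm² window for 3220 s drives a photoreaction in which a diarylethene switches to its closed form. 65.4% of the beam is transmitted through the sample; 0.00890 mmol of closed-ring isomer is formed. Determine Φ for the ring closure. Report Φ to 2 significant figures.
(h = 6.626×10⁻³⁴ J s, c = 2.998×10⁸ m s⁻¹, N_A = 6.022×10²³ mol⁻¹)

Φ = 0.50

Product: 0.00890 mmol = 8.90×10⁻⁶ mol.
Photon energy at 305 nm: hc/λ = (6.626×10⁻³⁴)(2.998×10⁸)/(305×10⁻⁹) = 6.513×10⁻¹⁹ J.
Energy delivered: (11.7 W m⁻²)(5.37×10⁻⁴ m²)(3220 s) = 20.23 J.
Photons incident: 20.23 / 6.513×10⁻¹⁹ = 3.106×10¹⁹, i.e. 3.106×10¹⁹/6.022×10²³ = 5.158×10⁻⁵ mol.
Fraction absorbed: 1 − 65.4/100 = 0.3460.
Photons absorbed: 0.3460 × 5.158×10⁻⁵ = 1.785×10⁻⁵ mol.
Φ = 8.90×10⁻⁶ mol / 1.785×10⁻⁵ mol photons = 0.50.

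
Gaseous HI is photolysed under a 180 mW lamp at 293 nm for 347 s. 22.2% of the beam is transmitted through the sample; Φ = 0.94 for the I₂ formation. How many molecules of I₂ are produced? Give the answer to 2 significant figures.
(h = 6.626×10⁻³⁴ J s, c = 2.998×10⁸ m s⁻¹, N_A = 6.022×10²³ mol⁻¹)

Photon energy at 293 nm: hc/λ = (6.626×10⁻³⁴)(2.998×10⁸)/(293×10⁻⁹) = 6.780×10⁻¹⁹ J.
Energy delivered: (180 mW)(347 s) = 62.46 J.
Photons incident: 62.46 / 6.780×10⁻¹⁹ = 9.212×10¹⁹, i.e. 9.212×10¹⁹/6.022×10²³ = 1.530×10⁻⁴ mol.
Fraction absorbed: 1 − 22.2/100 = 0.7780.
Photons absorbed: 0.7780 × 1.530×10⁻⁴ = 1.190×10⁻⁴ mol.
Product: Φ × n_abs = 0.94 × 1.190×10⁻⁴ = 1.119×10⁻⁴ mol.
As a count: 1.119×10⁻⁴ × 6.022×10²³ = 6.7×10¹⁹.

6.7×10¹⁹ molecules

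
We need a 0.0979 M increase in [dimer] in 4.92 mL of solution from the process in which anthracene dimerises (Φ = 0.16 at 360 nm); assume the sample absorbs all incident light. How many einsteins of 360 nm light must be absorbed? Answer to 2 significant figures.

Product: (0.0979 M)(0.00492 L) = 4.817×10⁻⁴ mol.
Photons that must be absorbed: 4.817×10⁻⁴ / 0.16 = 0.003011 mol.

0.0030 einstein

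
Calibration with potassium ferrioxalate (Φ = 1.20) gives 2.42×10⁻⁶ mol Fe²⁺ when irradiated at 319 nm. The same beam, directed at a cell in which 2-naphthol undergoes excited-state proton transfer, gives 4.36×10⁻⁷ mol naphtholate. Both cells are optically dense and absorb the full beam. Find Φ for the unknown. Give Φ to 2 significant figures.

Photons absorbed by the actinometer: 2.42×10⁻⁶ / 1.20 = 2.017×10⁻⁶ mol.
Φ(unknown) = 4.36×10⁻⁷ / 2.017×10⁻⁶ = 0.22.

Φ = 0.22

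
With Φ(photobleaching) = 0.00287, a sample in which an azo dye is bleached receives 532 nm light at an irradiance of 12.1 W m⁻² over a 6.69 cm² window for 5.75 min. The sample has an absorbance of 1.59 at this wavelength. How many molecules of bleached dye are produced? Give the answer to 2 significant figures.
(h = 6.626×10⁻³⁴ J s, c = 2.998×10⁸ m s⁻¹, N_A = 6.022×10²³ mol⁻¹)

Photon energy at 532 nm: hc/λ = (6.626×10⁻³⁴)(2.998×10⁸)/(532×10⁻⁹) = 3.734×10⁻¹⁹ J.
Energy delivered: (12.1 W m⁻²)(6.69×10⁻⁴ m²)(345 s) = 2.793 J.
Photons incident: 2.793 / 3.734×10⁻¹⁹ = 7.480×10¹⁸, i.e. 7.480×10¹⁸/6.022×10²³ = 1.242×10⁻⁵ mol.
Fraction absorbed: 1 − 10^(−1.59) = 0.9743.
Photons absorbed: 0.9743 × 1.242×10⁻⁵ = 1.210×10⁻⁵ mol.
Product: Φ × n_abs = 0.00287 × 1.210×10⁻⁵ = 3.473×10⁻⁸ mol.
As a count: 3.473×10⁻⁸ × 6.022×10²³ = 2.1×10¹⁶.

2.1×10¹⁶ molecules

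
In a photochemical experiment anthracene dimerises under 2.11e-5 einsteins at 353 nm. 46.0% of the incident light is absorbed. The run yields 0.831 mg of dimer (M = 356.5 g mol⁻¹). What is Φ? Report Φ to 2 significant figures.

Φ = 0.24

Product: 0.831 mg / 356.5 g mol⁻¹ = 2.331e-6 mol.
Photons absorbed: 0.460 × 2.11e-5 = 9.706e-6 mol.
Φ = 2.331e-6 mol / 9.706e-6 mol photons = 0.24.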